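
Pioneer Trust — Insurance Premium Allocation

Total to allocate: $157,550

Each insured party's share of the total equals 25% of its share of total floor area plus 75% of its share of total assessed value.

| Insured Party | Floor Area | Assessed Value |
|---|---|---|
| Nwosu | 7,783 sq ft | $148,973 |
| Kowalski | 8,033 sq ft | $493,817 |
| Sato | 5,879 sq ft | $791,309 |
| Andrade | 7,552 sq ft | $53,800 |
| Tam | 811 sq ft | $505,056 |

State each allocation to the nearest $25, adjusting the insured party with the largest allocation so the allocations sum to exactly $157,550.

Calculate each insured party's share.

Nwosu: $19,025 · Kowalski: $39,800 · Sato: $54,650 · Andrade: $13,075 · Tam: $31,000

Totals — floor area 30,058, assessed value 1,992,955.
Composite weights (25% floor area + 75% assessed value): Nwosu 0.1208; Kowalski 0.2526; Sato 0.3467; Andrade 0.0831; Tam 0.1968.
Raw shares: Nwosu 19,031.34; Kowalski 39,804.77; Sato 54,620.53; Andrade 13,085.82; Tam 31,007.54.
Rounded to nearest $25: Nwosu $19,025; Kowalski $39,800; Sato $54,625; Andrade $13,075; Tam $31,000. Sum = $157,525.
Difference $157,550 − $157,525 = +$25 applied to largest allocation (Sato): Sato becomes $54,650.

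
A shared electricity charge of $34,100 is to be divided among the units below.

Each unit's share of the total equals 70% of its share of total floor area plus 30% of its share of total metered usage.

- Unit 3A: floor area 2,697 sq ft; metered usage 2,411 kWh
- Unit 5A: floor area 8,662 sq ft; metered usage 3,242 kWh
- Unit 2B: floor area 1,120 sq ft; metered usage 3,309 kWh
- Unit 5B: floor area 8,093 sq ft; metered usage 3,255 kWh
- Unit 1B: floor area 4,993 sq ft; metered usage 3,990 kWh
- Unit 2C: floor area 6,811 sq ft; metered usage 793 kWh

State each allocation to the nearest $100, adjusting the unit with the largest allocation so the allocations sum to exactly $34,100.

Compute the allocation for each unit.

Totals — floor area 32,376, metered usage 17,000.
Blended shares (70% floor area + 30% metered usage): Unit 3A 0.1009; Unit 5A 0.2445; Unit 2B 0.0826; Unit 5B 0.2324; Unit 1B 0.1784; Unit 2C 0.1613.
Raw shares: Unit 3A 3,439.28; Unit 5A 8,337.19; Unit 2B 2,816.99; Unit 5B 7,925.51; Unit 1B 6,082.25; Unit 2C 5,498.78.
After rounding ($100): Unit 3A $3,400; Unit 5A $8,300; Unit 2B $2,800; Unit 5B $7,900; Unit 1B $6,100; Unit 2C $5,500. Sum = $34,000.
Difference $34,100 − $34,000 = +$100 applied to largest allocation (Unit 5A): Unit 5A becomes $8,400.

Unit 3A: $3,400 | Unit 5A: $8,400 | Unit 2B: $2,800 | Unit 5B: $7,900 | Unit 1B: $6,100 | Unit 2C: $5,500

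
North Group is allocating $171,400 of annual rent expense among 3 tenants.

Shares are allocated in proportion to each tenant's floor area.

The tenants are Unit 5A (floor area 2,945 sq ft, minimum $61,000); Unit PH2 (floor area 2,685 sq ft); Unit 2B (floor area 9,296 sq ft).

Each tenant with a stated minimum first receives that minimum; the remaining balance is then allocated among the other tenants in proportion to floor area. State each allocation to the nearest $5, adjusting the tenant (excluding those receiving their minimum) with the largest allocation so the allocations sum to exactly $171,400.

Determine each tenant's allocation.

Unit 5A: $61,000 · Unit PH2: $24,740 · Unit 2B: $85,660

Minimums first: Unit 5A $61,000. Residual $110,400.
Residual split over remaining floor area 11,981: Unit PH2 24,741.17 → $24,740; Unit 2B 85,658.83 → $85,660.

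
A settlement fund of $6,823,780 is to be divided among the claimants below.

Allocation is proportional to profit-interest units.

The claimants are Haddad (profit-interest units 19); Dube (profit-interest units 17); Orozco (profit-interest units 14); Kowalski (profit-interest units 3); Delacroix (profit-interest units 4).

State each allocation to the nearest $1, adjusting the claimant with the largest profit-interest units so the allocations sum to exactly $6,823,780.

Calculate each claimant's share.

Haddad: $2,274,594 | Dube: $2,035,162 | Orozco: $1,676,016 | Kowalski: $359,146 | Delacroix: $478,862

Combined profit-interest units = 57.
Proportional shares: Haddad 19/57 × $6,823,780 = 2,274,593.33; Dube 17/57 × $6,823,780 = 2,035,162.46; Orozco 14/57 × $6,823,780 = 1,676,016.14; Kowalski 3/57 × $6,823,780 = 359,146.32; Delacroix 4/57 × $6,823,780 = 478,861.75.
At nearest $1: Haddad $2,274,593; Dube $2,035,162; Orozco $1,676,016; Kowalski $359,146; Delacroix $478,862. Sum = $6,823,779.
Difference $6,823,780 − $6,823,779 = +$1 applied to largest profit-interest units (Haddad): Haddad becomes $2,274,594.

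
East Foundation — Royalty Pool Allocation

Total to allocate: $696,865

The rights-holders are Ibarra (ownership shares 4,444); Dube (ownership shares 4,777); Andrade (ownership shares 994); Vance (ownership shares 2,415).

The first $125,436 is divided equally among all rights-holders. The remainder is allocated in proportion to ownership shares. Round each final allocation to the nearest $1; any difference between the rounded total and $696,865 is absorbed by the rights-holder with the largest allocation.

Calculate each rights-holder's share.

Ibarra: $232,422 | Dube: $247,489 | Andrade: $76,331 | Vance: $140,623

$125,436 shared equally gives $31,359 per rights-holder.
Remainder $571,429 by ownership shares (total 12,630): Ibarra 201,063.38 → $201,063; Dube 216,129.56 → $216,130; Andrade 44,972.32 → $44,972; Vance 109,263.74 → $109,264.
Totals: Ibarra $31,359 + $201,063 = $232,422; Dube $31,359 + $216,130 = $247,489; Andrade $31,359 + $44,972 = $76,331; Vance $31,359 + $109,264 = $140,623.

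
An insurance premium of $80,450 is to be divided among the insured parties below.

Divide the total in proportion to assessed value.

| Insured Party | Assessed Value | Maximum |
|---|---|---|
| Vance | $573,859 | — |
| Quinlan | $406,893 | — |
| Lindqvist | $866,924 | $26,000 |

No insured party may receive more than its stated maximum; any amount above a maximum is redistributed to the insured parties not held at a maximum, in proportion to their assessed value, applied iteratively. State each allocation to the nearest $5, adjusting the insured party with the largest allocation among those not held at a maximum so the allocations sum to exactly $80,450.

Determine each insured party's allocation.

Vance: $31,860 · Quinlan: $22,590 · Lindqvist: $26,000

Combined assessed value = 1,847,676.
Unconstrained shares: Vance 24,986.50; Quinlan 17,716.60; Lindqvist 37,746.90.
Capped: Lindqvist ($26,000); remaining pool $54,450 reallocated over remaining assessed value 980,752.
Shares after redistribution: Vance 31,859.86 → $31,860; Quinlan 22,590.14 → $22,590.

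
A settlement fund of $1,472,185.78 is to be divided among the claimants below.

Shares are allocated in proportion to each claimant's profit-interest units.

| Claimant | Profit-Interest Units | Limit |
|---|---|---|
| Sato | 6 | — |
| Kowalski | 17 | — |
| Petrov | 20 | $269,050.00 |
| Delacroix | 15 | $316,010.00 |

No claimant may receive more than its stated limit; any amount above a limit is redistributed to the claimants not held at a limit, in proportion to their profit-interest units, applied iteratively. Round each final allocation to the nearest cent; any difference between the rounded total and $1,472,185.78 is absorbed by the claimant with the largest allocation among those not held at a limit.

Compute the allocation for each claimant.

Sato: $231,424.12 · Kowalski: $655,701.66 · Petrov: $269,050.00 · Delacroix: $316,010.00

Sum of profit-interest units: 58.
Pro-rata shares before constraints: Sato 152,295.0807; Kowalski 431,502.7286; Petrov 507,650.2690; Delacroix 380,737.7017.
Capped: Petrov ($269,050.00), Delacroix ($316,010.00); remaining pool $887,125.78 reallocated over remaining profit-interest units 23.
Redistributed shares: Sato 231,424.1165 → $231,424.12; Kowalski 655,701.6635 → $655,701.66.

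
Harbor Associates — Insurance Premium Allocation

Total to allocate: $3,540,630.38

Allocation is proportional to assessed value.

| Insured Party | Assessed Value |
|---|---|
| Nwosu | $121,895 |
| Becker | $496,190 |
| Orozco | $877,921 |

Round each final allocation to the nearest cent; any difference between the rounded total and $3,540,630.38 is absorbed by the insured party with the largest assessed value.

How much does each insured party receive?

Assessed value total: 121,895 + 496,190 + 877,921 = 1,496,006.
Unrounded shares: Nwosu 288,491.5837; Becker 1,174,343.8116; Orozco 2,077,794.9847.
After rounding (cent): Nwosu $288,491.58; Becker $1,174,343.81; Orozco $2,077,794.98. Sum = $3,540,630.37.
Difference $3,540,630.38 − $3,540,630.37 = +$0.01 applied to largest assessed value (Orozco): Orozco becomes $2,077,794.99.

Nwosu: $288,491.58 · Becker: $1,174,343.81 · Orozco: $2,077,794.99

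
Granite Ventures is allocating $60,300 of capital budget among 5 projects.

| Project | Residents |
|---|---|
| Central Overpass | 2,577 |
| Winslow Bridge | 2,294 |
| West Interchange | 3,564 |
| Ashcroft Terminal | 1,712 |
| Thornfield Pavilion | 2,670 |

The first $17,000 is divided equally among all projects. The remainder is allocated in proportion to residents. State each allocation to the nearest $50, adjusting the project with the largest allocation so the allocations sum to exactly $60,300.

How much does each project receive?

First tranche $17,000 split equally: $3,400 each.
Remainder $43,300 by residents (total 12,817): Central Overpass 8,705.95 → $8,700; Winslow Bridge 7,749.88 → $7,750; West Interchange 12,040.35 → $12,050; Ashcroft Terminal 5,783.69 → $5,800; Thornfield Pavilion 9,020.13 → $9,000.
Totals: Central Overpass $3,400 + $8,700 = $12,100; Winslow Bridge $3,400 + $7,750 = $11,150; West Interchange $3,400 + $12,050 = $15,450; Ashcroft Terminal $3,400 + $5,800 = $9,200; Thornfield Pavilion $3,400 + $9,000 = $12,400.

Central Overpass: $12,100; Winslow Bridge: $11,150; West Interchange: $15,450; Ashcroft Terminal: $9,200; Thornfield Pavilion: $12,400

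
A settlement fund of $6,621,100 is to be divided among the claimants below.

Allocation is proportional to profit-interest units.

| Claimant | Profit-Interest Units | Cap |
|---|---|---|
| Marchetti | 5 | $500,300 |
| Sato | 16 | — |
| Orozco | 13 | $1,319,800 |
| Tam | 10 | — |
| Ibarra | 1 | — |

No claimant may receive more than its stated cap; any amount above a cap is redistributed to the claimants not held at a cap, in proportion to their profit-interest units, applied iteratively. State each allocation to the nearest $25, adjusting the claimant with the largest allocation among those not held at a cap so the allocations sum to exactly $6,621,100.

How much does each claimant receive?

Sum of profit-interest units: 45.
Proportional shares (ignoring caps): Marchetti 735,677.78; Sato 2,354,168.89; Orozco 1,912,762.22; Tam 1,471,355.56; Ibarra 147,135.56.
Capped: Marchetti ($500,300), Orozco ($1,319,800); remaining pool $4,801,000 reallocated over remaining profit-interest units 27.
Remaining shares: Sato 2,845,037.04 → $2,845,025; Tam 1,778,148.15 → $1,778,150; Ibarra 177,814.81 → $177,825.

Marchetti: $500,300 · Sato: $2,845,025 · Orozco: $1,319,800 · Tam: $1,778,150 · Ibarra: $177,825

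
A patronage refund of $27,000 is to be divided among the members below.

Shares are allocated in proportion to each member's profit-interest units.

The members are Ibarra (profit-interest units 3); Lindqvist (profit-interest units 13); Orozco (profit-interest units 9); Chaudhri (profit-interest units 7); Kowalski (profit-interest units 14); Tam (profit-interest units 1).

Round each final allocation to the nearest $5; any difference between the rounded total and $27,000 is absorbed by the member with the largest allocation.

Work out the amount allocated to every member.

Ibarra: $1,725 | Lindqvist: $7,470 | Orozco: $5,170 | Chaudhri: $4,020 | Kowalski: $8,040 | Tam: $575

Sum of profit-interest units: 47.
Unrounded shares: Ibarra 3/47 × $27,000 = 1,723.40; Lindqvist 13/47 × $27,000 = 7,468.09; Orozco 9/47 × $27,000 = 5,170.21; Chaudhri 7/47 × $27,000 = 4,021.28; Kowalski 14/47 × $27,000 = 8,042.55; Tam 1/47 × $27,000 = 574.47.
At nearest $5: Ibarra $1,725; Lindqvist $7,470; Orozco $5,170; Chaudhri $4,020; Kowalski $8,045; Tam $575. Sum = $27,005.
Difference $27,000 − $27,005 = −$5 applied to largest allocation (Kowalski): Kowalski becomes $8,040.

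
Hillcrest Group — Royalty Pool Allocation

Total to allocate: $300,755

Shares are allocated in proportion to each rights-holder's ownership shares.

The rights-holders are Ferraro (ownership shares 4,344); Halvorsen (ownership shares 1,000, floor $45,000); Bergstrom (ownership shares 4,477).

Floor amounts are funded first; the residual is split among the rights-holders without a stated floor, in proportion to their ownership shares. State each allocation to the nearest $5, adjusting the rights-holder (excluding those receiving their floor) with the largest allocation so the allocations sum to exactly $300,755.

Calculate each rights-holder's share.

Ferraro: $125,950; Halvorsen: $45,000; Bergstrom: $129,805

Fund the minimums — Halvorsen $45,000. Balance $255,755.
Balance split over remaining ownership shares 8,821: Ferraro 125,949.41 → $125,950; Bergstrom 129,805.59 → $129,805.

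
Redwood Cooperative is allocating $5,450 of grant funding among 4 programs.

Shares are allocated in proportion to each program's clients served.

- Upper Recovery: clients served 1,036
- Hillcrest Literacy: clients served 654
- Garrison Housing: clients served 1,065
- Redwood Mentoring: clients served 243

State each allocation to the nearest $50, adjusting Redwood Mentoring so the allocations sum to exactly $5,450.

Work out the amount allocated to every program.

Total clients served = 2,998.
Pro-rata amounts: Upper Recovery 1,036/2,998 × $5,450 = 1,883.32; Hillcrest Literacy 654/2,998 × $5,450 = 1,188.89; Garrison Housing 1,065/2,998 × $5,450 = 1,936.04; Redwood Mentoring 243/2,998 × $5,450 = 441.74.
At nearest $50: Upper Recovery $1,900; Hillcrest Literacy $1,200; Garrison Housing $1,950; Redwood Mentoring $450. Sum = $5,500.
Difference $5,450 − $5,500 = −$50 applied to Redwood Mentoring: Redwood Mentoring becomes $400.

Upper Recovery: $1,900 | Hillcrest Literacy: $1,200 | Garrison Housing: $1,950 | Redwood Mentoring: $400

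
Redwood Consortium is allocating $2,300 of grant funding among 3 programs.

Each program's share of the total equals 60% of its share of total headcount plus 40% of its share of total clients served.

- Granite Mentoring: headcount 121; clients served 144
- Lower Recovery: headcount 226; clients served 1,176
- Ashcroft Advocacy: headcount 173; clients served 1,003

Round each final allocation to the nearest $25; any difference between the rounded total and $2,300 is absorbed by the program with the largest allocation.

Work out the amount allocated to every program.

Totals — headcount 520, clients served 2,323.
Combined weights (60% headcount + 40% clients served): Granite Mentoring 0.1644; Lower Recovery 0.4633; Ashcroft Advocacy 0.3723.
Proportional shares: Granite Mentoring 378.15; Lower Recovery 1,065.51; Ashcroft Advocacy 856.34.
After rounding ($25): Granite Mentoring $375; Lower Recovery $1,075; Ashcroft Advocacy $850. Sum = $2,300.
No rounding difference to absorb.

Granite Mentoring: $375; Lower Recovery: $1,075; Ashcroft Advocacy: $850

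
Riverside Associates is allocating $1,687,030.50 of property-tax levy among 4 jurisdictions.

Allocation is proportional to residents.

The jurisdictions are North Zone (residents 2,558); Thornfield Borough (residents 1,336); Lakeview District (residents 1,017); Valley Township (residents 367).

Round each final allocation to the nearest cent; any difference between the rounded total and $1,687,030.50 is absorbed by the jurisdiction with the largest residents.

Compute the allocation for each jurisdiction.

Total residents = 2,558 + 1,336 + 1,017 + 367 = 5,278.
Proportional shares: North Zone 817,624.8615; Thornfield Borough 427,031.5930; Lakeview District 325,068.2112; Valley Township 117,305.8343.
After rounding (cent): North Zone $817,624.86; Thornfield Borough $427,031.59; Lakeview District $325,068.21; Valley Township $117,305.83. Sum = $1,687,030.49.
Difference $1,687,030.50 − $1,687,030.49 = +$0.01 applied to largest residents (North Zone): North Zone becomes $817,624.87.

North Zone: $817,624.87; Thornfield Borough: $427,031.59; Lakeview District: $325,068.21; Valley Township: $117,305.83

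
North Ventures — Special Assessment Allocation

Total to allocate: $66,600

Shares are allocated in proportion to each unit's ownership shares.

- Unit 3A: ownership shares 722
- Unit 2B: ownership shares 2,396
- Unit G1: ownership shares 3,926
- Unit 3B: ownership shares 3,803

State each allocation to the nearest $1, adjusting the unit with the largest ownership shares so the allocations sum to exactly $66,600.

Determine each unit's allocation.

Unit 3A: $4,433 · Unit 2B: $14,711 · Unit G1: $24,106 · Unit 3B: $23,350

Ownership shares total: 10,847.
Raw shares: Unit 3A 722/10,847 × $66,600 = 4,433.04; Unit 2B 2,396/10,847 × $66,600 = 14,711.31; Unit G1 3,926/10,847 × $66,600 = 24,105.43; Unit 3B 3,803/10,847 × $66,600 = 23,350.22.
At nearest $1: Unit 3A $4,433; Unit 2B $14,711; Unit G1 $24,105; Unit 3B $23,350. Sum = $66,599.
Difference $66,600 − $66,599 = +$1 applied to largest ownership shares (Unit G1): Unit G1 becomes $24,106.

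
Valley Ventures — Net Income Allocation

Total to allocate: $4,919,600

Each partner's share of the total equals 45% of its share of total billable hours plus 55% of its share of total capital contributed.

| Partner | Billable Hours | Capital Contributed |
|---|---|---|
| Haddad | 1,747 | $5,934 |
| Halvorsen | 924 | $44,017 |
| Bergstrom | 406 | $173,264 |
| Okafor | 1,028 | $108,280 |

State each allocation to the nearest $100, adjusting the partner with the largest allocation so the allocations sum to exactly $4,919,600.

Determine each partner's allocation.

Billable hours total 4,105; capital contributed total 331,495.
Blended shares (45% billable hours + 55% capital contributed): Haddad 0.2014; Halvorsen 0.1743; Bergstrom 0.3320; Okafor 0.2923.
Proportional shares: Haddad 990,589.75; Halvorsen 857,594.13; Bergstrom 1,633,197.50; Okafor 1,438,218.61.
Rounded to nearest $100: Haddad $990,600; Halvorsen $857,600; Bergstrom $1,633,200; Okafor $1,438,200. Sum = $4,919,600.
Rounded total matches; no reconciliation needed.

Haddad: $990,600; Halvorsen: $857,600; Bergstrom: $1,633,200; Okafor: $1,438,200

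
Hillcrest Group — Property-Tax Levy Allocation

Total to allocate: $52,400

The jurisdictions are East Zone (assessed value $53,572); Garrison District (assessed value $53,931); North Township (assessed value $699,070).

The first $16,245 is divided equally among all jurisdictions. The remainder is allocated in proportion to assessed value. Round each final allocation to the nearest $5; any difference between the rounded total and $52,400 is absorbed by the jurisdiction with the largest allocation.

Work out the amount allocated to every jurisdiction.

East Zone: $7,815 | Garrison District: $7,830 | North Township: $36,755

$16,245 shared equally gives $5,415 per jurisdiction.
Remainder $36,155 by assessed value (total 806,573): East Zone 2,401.39 → $2,400; Garrison District 2,417.48 → $2,415; North Township 31,336.13 → $31,335.
Rounding difference +$5 on remainder applied to North Township.
Totals: East Zone $5,415 + $2,400 = $7,815; Garrison District $5,415 + $2,415 = $7,830; North Township $5,415 + $31,340 = $36,755.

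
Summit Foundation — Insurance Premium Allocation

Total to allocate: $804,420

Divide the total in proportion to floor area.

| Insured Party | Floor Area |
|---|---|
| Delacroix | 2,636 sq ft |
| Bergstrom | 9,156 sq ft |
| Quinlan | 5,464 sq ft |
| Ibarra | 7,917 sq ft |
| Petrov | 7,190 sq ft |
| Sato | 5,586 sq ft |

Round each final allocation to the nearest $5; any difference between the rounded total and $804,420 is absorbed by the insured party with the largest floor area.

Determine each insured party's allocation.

Total floor area = 37,949.
Unrounded shares: Delacroix 2,636/37,949 × $804,420 = 55,876.34; Bergstrom 9,156/37,949 × $804,420 = 194,083.36; Quinlan 5,464/37,949 × $804,420 = 115,822.57; Ibarra 7,917/37,949 × $804,420 = 167,819.79; Petrov 7,190/37,949 × $804,420 = 152,409.28; Sato 5,586/37,949 × $804,420 = 118,408.66.
After rounding ($5): Delacroix $55,875; Bergstrom $194,085; Quinlan $115,825; Ibarra $167,820; Petrov $152,410; Sato $118,410. Sum = $804,425.
Difference $804,420 − $804,425 = −$5 applied to largest floor area (Bergstrom): Bergstrom becomes $194,080.

Delacroix: $55,875 | Bergstrom: $194,080 | Quinlan: $115,825 | Ibarra: $167,820 | Petrov: $152,410 | Sato: $118,410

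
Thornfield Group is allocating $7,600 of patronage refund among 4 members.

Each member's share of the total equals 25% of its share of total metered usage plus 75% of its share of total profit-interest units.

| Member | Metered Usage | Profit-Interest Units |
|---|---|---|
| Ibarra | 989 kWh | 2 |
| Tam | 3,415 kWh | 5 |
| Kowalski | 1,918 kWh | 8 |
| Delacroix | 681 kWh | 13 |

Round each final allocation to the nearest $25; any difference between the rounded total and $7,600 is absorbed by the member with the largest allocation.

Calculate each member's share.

Totals — metered usage 7,003, profit-interest units 28.
Composite weights (25% metered usage + 75% profit-interest units): Ibarra 0.0889; Tam 0.2558; Kowalski 0.2828; Delacroix 0.3725.
Raw shares: Ibarra 675.47; Tam 1,944.39; Kowalski 2,148.95; Delacroix 2,831.19.
After rounding ($25): Ibarra $675; Tam $1,950; Kowalski $2,150; Delacroix $2,825. Sum = $7,600.
No rounding difference to absorb.

Ibarra: $675; Tam: $1,950; Kowalski: $2,150; Delacroix: $2,825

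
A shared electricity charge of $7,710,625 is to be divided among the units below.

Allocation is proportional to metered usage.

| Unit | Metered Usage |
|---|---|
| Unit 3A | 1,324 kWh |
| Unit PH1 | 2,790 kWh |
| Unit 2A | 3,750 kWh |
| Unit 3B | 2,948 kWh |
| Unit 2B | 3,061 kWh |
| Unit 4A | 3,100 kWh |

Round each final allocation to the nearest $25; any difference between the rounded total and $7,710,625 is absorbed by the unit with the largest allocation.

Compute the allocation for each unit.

Unit 3A: $601,475; Unit PH1: $1,267,475; Unit 2A: $1,703,550; Unit 3B: $1,339,250; Unit 2B: $1,390,575; Unit 4A: $1,408,300

Sum of metered usage: 16,973.
Raw shares: Unit 3A 1,324/16,973 × $7,710,625 = 601,476.90; Unit PH1 2,790/16,973 × $7,710,625 = 1,267,462.66; Unit 2A 3,750/16,973 × $7,710,625 = 1,703,578.85; Unit 3B 2,948/16,973 × $7,710,625 = 1,339,240.12; Unit 2B 3,061/16,973 × $7,710,625 = 1,390,574.63; Unit 4A 3,100/16,973 × $7,710,625 = 1,408,291.85.
At nearest $25: Unit 3A $601,475; Unit PH1 $1,267,475; Unit 2A $1,703,575; Unit 3B $1,339,250; Unit 2B $1,390,575; Unit 4A $1,408,300. Sum = $7,710,650.
Difference $7,710,625 − $7,710,650 = −$25 applied to largest allocation (Unit 2A): Unit 2A becomes $1,703,550.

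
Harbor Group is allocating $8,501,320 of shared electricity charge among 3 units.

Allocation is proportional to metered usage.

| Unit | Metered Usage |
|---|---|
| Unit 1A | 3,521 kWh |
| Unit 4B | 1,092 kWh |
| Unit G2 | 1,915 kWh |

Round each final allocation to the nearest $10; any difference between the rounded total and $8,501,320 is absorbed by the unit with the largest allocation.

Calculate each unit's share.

Unit 1A: $4,585,340 | Unit 4B: $1,422,100 | Unit G2: $2,493,880

Combined metered usage = 6,528.
Pro-rata amounts: Unit 1A 3,521/6,528 × $8,501,320 = 4,585,347.38; Unit 4B 1,092/6,528 × $8,501,320 = 1,422,095.81; Unit G2 1,915/6,528 × $8,501,320 = 2,493,876.81.
At nearest $10: Unit 1A $4,585,350; Unit 4B $1,422,100; Unit G2 $2,493,880. Sum = $8,501,330.
Difference $8,501,320 − $8,501,330 = −$10 applied to largest allocation (Unit 1A): Unit 1A becomes $4,585,340.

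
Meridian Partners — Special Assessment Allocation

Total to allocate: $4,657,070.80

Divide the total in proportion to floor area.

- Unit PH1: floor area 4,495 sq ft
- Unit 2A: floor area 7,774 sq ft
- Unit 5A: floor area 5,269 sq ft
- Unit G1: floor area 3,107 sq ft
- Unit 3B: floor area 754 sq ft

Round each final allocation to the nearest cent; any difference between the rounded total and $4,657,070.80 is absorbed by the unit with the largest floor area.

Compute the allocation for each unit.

Combined floor area = 4,495 + 7,774 + 5,269 + 3,107 + 754 = 21,399.
Unrounded shares: Unit PH1 978,248.2007; Unit 2A 1,691,857.9559; Unit 5A 1,146,694.0532; Unit G1 676,177.3436; Unit 3B 164,093.2466.
At nearest cent: Unit PH1 $978,248.20; Unit 2A $1,691,857.96; Unit 5A $1,146,694.05; Unit G1 $676,177.34; Unit 3B $164,093.25. Sum = $4,657,070.80.
Rounded total matches; no reconciliation needed.

Unit PH1: $978,248.20; Unit 2A: $1,691,857.96; Unit 5A: $1,146,694.05; Unit G1: $676,177.34; Unit 3B: $164,093.25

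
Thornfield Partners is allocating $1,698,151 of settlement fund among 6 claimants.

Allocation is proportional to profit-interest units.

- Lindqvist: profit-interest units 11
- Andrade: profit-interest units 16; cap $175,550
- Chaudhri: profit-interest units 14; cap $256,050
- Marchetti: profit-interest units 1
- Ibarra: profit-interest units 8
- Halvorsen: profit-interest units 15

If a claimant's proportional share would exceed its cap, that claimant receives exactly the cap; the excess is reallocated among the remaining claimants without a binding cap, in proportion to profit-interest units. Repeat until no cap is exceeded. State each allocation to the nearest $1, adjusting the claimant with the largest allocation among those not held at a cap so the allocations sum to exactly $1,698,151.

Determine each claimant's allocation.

Profit-interest units total: 65.
Proportional shares (ignoring caps): Lindqvist 287,379.40; Andrade 418,006.40; Chaudhri 365,755.60; Marchetti 26,125.40; Ibarra 209,003.20; Halvorsen 391,881.00.
Cap binds for Andrade ($175,550), Chaudhri ($256,050); remaining pool $1,266,551 reallocated over remaining profit-interest units 35.
Remaining shares: Lindqvist 398,058.89 → $398,059; Marchetti 36,187.17 → $36,187; Ibarra 289,497.37 → $289,497; Halvorsen 542,807.57 → $542,808.

Lindqvist: $398,059; Andrade: $175,550; Chaudhri: $256,050; Marchetti: $36,187; Ibarra: $289,497; Halvorsen: $542,808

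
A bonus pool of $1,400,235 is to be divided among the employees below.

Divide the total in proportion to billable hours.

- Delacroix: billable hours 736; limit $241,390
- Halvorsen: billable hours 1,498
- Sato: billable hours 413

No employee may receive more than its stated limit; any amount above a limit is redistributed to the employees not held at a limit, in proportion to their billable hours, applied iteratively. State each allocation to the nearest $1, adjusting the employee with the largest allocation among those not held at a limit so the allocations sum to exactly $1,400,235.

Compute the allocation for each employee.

Delacroix: $241,390; Halvorsen: $908,399; Sato: $250,446

Sum of billable hours: 2,647.
Proportional shares (ignoring caps): Delacroix 389,336.21; Halvorsen 792,426.15; Sato 218,472.63.
Capped: Delacroix ($241,390); residual $1,158,845 reallocated over remaining billable hours 1,911.
Shares after redistribution: Halvorsen 908,398.64 → $908,399; Sato 250,446.36 → $250,446.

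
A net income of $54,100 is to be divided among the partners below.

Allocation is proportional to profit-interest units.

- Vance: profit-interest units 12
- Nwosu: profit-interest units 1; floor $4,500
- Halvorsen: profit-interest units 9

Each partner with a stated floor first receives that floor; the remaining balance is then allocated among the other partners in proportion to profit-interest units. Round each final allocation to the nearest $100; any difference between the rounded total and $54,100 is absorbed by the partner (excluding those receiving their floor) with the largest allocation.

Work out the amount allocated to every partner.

Minimums first: Nwosu $4,500. Residual $49,600.
Residual split over remaining profit-interest units 21: Vance 28,342.86 → $28,300; Halvorsen 21,257.14 → $21,300.

Vance: $28,300 | Nwosu: $4,500 | Halvorsen: $21,300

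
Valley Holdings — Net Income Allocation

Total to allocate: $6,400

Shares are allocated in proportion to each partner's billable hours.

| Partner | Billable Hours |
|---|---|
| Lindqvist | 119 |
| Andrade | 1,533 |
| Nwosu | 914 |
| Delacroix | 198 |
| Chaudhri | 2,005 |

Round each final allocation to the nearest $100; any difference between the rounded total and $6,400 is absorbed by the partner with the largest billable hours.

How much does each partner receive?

Lindqvist: $200; Andrade: $2,100; Nwosu: $1,200; Delacroix: $300; Chaudhri: $2,600

Total billable hours = 4,769.
Raw shares: Lindqvist 119/4,769 × $6,400 = 159.70; Andrade 1,533/4,769 × $6,400 = 2,057.29; Nwosu 914/4,769 × $6,400 = 1,226.59; Delacroix 198/4,769 × $6,400 = 265.72; Chaudhri 2,005/4,769 × $6,400 = 2,690.71.
Rounded to nearest $100: Lindqvist $200; Andrade $2,100; Nwosu $1,200; Delacroix $300; Chaudhri $2,700. Sum = $6,500.
Difference $6,400 − $6,500 = −$100 applied to largest billable hours (Chaudhri): Chaudhri becomes $2,600.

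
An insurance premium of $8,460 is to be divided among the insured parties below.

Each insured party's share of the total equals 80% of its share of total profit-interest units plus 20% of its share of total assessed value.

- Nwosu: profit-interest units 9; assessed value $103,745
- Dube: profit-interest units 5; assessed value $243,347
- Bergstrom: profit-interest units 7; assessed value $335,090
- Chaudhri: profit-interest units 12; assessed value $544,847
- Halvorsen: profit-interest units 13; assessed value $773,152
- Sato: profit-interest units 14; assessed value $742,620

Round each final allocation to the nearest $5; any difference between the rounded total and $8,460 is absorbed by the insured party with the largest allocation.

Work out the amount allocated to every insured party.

Nwosu: $1,080 · Dube: $715 · Bergstrom: $995 · Chaudhri: $1,690 · Halvorsen: $1,945 · Sato: $2,035

Profit-interest units total 60; assessed value total 2,742,801.
Blended shares (80% profit-interest units + 20% assessed value): Nwosu 0.1276; Dube 0.0844; Bergstrom 0.1178; Chaudhri 0.1997; Halvorsen 0.2297; Sato 0.2408.
Proportional shares: Nwosu 1,079.20; Dube 714.12; Bergstrom 996.31; Chaudhri 1,689.71; Halvorsen 1,943.35; Sato 2,037.31.
After rounding ($5): Nwosu $1,080; Dube $715; Bergstrom $995; Chaudhri $1,690; Halvorsen $1,945; Sato $2,035. Sum = $8,460.
Sum already equals the total — no adjustment.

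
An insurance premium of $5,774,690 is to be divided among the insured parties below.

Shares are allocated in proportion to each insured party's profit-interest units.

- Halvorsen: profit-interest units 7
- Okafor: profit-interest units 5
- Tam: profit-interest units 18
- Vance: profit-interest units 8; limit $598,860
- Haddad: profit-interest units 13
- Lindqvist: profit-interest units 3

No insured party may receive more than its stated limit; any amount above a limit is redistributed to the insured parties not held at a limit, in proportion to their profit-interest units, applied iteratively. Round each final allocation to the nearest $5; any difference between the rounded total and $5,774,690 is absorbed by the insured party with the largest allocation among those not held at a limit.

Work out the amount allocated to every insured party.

Sum of profit-interest units: 54.
Unconstrained shares: Halvorsen 748,570.93; Okafor 534,693.52; Tam 1,924,896.67; Vance 855,509.63; Haddad 1,390,203.15; Lindqvist 320,816.11.
Cap binds for Vance ($598,860); remaining pool $5,175,830 reallocated over remaining profit-interest units 46.
Redistributed shares: Halvorsen 787,626.30 → $787,625; Okafor 562,590.22 → $562,590; Tam 2,025,324.78 → $2,025,325; Haddad 1,462,734.57 → $1,462,735; Lindqvist 337,554.13 → $337,555.

Halvorsen: $787,625 · Okafor: $562,590 · Tam: $2,025,325 · Vance: $598,860 · Haddad: $1,462,735 · Lindqvist: $337,555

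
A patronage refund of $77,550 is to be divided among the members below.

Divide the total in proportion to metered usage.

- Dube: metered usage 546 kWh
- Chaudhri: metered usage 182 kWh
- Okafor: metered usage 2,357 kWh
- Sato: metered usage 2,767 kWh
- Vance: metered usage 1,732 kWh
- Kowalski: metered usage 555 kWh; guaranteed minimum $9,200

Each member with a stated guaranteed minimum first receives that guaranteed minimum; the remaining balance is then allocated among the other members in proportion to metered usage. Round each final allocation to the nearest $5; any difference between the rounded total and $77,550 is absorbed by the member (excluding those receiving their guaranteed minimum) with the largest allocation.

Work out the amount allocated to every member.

Dube: $4,920 · Chaudhri: $1,640 · Okafor: $21,240 · Sato: $24,940 · Vance: $15,610 · Kowalski: $9,200

Minimums first: Kowalski $9,200. Remaining pool $68,350.
Remaining pool split over remaining metered usage 7,584: Dube 4,920.77 → $4,920; Chaudhri 1,640.26 → $1,640; Okafor 21,242.21 → $21,240; Sato 24,937.30 → $24,935; Vance 15,609.47 → $15,610.
Rounding difference +$5 applied to Sato → $24,940.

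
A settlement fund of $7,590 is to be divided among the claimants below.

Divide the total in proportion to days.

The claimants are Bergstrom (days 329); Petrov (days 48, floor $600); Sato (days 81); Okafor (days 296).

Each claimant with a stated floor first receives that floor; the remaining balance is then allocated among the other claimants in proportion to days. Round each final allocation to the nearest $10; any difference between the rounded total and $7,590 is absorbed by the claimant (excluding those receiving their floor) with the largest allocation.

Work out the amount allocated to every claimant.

Bergstrom: $3,260 · Petrov: $600 · Sato: $800 · Okafor: $2,930

Guaranteed amounts: Petrov $600. Balance $6,990.
Balance split over remaining days 706: Bergstrom 3,257.38 → $3,260; Sato 801.97 → $800; Okafor 2,930.65 → $2,930.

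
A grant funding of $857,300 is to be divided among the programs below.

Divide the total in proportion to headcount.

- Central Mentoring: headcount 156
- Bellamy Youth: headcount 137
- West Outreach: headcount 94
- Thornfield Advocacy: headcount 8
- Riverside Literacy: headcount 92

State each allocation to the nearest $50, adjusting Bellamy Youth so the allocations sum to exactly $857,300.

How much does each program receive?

Headcount total: 487.
Proportional shares: Central Mentoring 156/487 × $857,300 = 274,617.66; Bellamy Youth 137/487 × $857,300 = 241,170.64; West Outreach 94/487 × $857,300 = 165,474.74; Thornfield Advocacy 8/487 × $857,300 = 14,082.96; Riverside Literacy 92/487 × $857,300 = 161,954.00.
At nearest $50: Central Mentoring $274,600; Bellamy Youth $241,150; West Outreach $165,450; Thornfield Advocacy $14,100; Riverside Literacy $161,950. Sum = $857,250.
Difference $857,300 − $857,250 = +$50 applied to Bellamy Youth: Bellamy Youth becomes $241,200.

Central Mentoring: $274,600 · Bellamy Youth: $241,200 · West Outreach: $165,450 · Thornfield Advocacy: $14,100 · Riverside Literacy: $161,950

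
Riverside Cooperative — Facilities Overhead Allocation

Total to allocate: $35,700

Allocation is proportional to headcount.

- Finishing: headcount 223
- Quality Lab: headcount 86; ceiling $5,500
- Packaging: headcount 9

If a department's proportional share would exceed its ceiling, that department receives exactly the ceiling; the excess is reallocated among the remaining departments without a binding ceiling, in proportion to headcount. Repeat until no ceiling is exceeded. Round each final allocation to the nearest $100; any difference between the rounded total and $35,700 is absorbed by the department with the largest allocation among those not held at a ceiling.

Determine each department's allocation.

Finishing: $29,000; Quality Lab: $5,500; Packaging: $1,200

Sum of headcount: 318.
Pro-rata shares before constraints: Finishing 25,034.91; Quality Lab 9,654.72; Packaging 1,010.38.
Cap binds for Quality Lab ($5,500); balance $30,200 reallocated over remaining headcount 232.
Shares after redistribution: Finishing 29,028.45 → $29,000; Packaging 1,171.55 → $1,200.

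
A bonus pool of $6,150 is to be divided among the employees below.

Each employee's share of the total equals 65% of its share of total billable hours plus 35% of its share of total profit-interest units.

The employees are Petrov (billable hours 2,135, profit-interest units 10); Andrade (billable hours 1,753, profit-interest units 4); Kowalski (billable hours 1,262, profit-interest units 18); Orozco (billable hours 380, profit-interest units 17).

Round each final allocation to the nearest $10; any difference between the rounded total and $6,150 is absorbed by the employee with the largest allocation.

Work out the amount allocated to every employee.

Totals — billable hours 5,530, profit-interest units 49.
Combined weights (65% billable hours + 35% profit-interest units): Petrov 0.3224; Andrade 0.2346; Kowalski 0.2769; Orozco 0.1661.
Proportional shares: Petrov 1,982.62; Andrade 1,442.91; Kowalski 1,702.98; Orozco 1,021.48.
After rounding ($10): Petrov $1,980; Andrade $1,440; Kowalski $1,700; Orozco $1,020. Sum = $6,140.
Difference $6,150 − $6,140 = +$10 applied to largest allocation (Petrov): Petrov becomes $1,990.

Petrov: $1,990 | Andrade: $1,440 | Kowalski: $1,700 | Orozco: $1,020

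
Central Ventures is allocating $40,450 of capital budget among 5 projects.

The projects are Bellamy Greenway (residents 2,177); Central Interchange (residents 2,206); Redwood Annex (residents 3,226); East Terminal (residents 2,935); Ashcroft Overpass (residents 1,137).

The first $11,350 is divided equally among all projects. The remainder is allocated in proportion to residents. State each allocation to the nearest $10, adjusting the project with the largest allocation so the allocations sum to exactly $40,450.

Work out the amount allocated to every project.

Bellamy Greenway: $7,690 | Central Interchange: $7,770 | Redwood Annex: $10,310 | East Terminal: $9,580 | Ashcroft Overpass: $5,100

First tranche $11,350 split equally: $2,270 each.
Remainder $29,100 by residents (total 11,681): Bellamy Greenway 5,423.40 → $5,420; Central Interchange 5,495.64 → $5,500; Redwood Annex 8,036.69 → $8,040; East Terminal 7,311.75 → $7,310; Ashcroft Overpass 2,832.52 → $2,830.
Totals: Bellamy Greenway $2,270 + $5,420 = $7,690; Central Interchange $2,270 + $5,500 = $7,770; Redwood Annex $2,270 + $8,040 = $10,310; East Terminal $2,270 + $7,310 = $9,580; Ashcroft Overpass $2,270 + $2,830 = $5,100.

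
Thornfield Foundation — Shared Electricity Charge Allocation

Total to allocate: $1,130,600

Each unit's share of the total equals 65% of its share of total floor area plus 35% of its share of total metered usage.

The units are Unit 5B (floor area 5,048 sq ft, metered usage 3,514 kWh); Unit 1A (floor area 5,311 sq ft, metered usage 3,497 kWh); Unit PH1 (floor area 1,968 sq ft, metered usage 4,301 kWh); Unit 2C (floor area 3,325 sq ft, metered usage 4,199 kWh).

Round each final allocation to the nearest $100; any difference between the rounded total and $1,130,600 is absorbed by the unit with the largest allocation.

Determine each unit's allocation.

Floor area total 15,652; metered usage total 15,511.
Composite weights (65% floor area + 35% metered usage): Unit 5B 0.2889; Unit 1A 0.2995; Unit PH1 0.1788; Unit 2C 0.2328.
Pro-rata amounts: Unit 5B 326,660.49; Unit 1A 338,575.12; Unit PH1 202,126.47; Unit 2C 263,237.92.
Rounded to nearest $100: Unit 5B $326,700; Unit 1A $338,600; Unit PH1 $202,100; Unit 2C $263,200. Sum = $1,130,600.
Sum already equals the total — no adjustment.

Unit 5B: $326,700 · Unit 1A: $338,600 · Unit PH1: $202,100 · Unit 2C: $263,200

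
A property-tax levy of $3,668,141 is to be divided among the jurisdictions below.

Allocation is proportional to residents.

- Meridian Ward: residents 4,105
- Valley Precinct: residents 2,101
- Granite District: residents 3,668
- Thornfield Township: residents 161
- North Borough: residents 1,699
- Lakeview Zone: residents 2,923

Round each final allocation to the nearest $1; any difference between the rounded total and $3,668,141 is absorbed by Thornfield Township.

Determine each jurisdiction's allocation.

Meridian Ward: $1,027,340 · Valley Precinct: $525,808 · Granite District: $917,974 · Thornfield Township: $40,292 · North Borough: $425,201 · Lakeview Zone: $731,526

Sum of residents: 14,657.
Pro-rata amounts: Meridian Ward 4,105/14,657 × $3,668,141 = 1,027,339.76; Valley Precinct 2,101/14,657 × $3,668,141 = 525,807.75; Granite District 3,668/14,657 × $3,668,141 = 917,973.75; Thornfield Township 161/14,657 × $3,668,141 = 40,292.74; North Borough 1,699/14,657 × $3,668,141 = 425,201.03; Lakeview Zone 2,923/14,657 × $3,668,141 = 731,525.97.
Rounded to nearest $1: Meridian Ward $1,027,340; Valley Precinct $525,808; Granite District $917,974; Thornfield Township $40,293; North Borough $425,201; Lakeview Zone $731,526. Sum = $3,668,142.
Difference $3,668,141 − $3,668,142 = −$1 applied to Thornfield Township: Thornfield Township becomes $40,292.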